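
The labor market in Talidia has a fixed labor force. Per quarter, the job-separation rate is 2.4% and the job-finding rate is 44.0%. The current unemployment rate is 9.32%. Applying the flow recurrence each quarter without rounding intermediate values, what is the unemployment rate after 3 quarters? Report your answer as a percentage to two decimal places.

Unemployment rate after three quarters ≈ 5.81%.

With a fixed labor force, u_{t+1} = u_t + s·(1−u_t) − f·u_t = u_t·(1−s−f) + s.
Here 1−s−f = 0.536 and s = 0.024.
u_1 = 0.093200 × 0.536 + 0.024 = 0.073955.
u_2 = 0.073955 × 0.536 + 0.024 = 0.063640.
u_3 = 0.063640 × 0.536 + 0.024 = 0.058111.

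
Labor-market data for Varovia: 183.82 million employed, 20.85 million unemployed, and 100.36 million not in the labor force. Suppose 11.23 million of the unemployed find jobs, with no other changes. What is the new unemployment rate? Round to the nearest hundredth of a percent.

Initially, labor force = 183.82 + 20.85 = 204.67 million, so u = 20.85/204.67 = 10.19%.
After the change, unemployed falls and employed rises by 11.23; labor force unchanged → E = 195.05, U = 9.62, labor force = 204.67 million.
New unemployment rate = 9.62 / 204.67 = 4.70%.

New unemployment rate ≈ 4.70%.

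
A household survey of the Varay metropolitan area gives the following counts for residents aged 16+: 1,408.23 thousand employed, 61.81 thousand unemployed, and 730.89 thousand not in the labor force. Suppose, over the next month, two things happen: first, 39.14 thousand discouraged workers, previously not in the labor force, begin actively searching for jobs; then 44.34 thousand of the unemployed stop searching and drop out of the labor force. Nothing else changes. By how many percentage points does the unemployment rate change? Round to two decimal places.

Initially, labor force = 1,408.23 + 61.81 = 1,470.04 thousand, so u = 61.81/1,470.04 = 4.20%.
After the first change, unemployed and labor force both rise by 39.14 → E = 1,408.23, U = 100.95, labor force = 1,509.18 thousand.
After the second change, unemployed and labor force both fall by 44.34 → E = 1,408.23, U = 56.61, labor force = 1,464.84 thousand.
New unemployment rate = 56.61 / 1,464.84 = 3.86%.
Change = 3.86% − 4.20% = −0.34 percentage points.

The unemployment rate changes by −0.34 percentage points.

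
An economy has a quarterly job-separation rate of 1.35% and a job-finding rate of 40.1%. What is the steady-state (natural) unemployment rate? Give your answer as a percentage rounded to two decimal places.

At steady state the flows balance: s·E = f·U, so U/(E+U) = s/(s+f).
u* = 1.35 / (1.35 + 40.1) = 1.35 / 41.45 = 3.26%.

Steady-state unemployment rate ≈ 3.26%.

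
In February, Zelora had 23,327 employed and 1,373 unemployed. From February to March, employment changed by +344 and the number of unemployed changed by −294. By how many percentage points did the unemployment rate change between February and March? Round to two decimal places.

February: labor force = 23,327 + 1,373 = 24,700; u = 1,373/24,700 = 5.56%.
March: labor force = 23,671 + 1,079 = 24,750; u = 1,079/24,750 = 4.36%.
Change = 4.36% − 5.56% = −1.20 pp.

The unemployment rate changed by −1.20 percentage points.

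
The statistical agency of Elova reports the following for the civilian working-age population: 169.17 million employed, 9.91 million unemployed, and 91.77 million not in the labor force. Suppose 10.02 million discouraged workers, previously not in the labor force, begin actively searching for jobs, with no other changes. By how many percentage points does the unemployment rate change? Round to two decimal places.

The unemployment rate changes by +5.01 percentage points.

Initially, labor force = 169.17 + 9.91 = 179.08 million, so u = 9.91/179.08 = 5.53%.
After the change, unemployed and labor force both rise by 10.02 → E = 169.17, U = 19.93, labor force = 189.10 million.
New unemployment rate = 19.93 / 189.10 = 10.54%.
Change = 10.54% − 5.53% = +5.01 percentage points.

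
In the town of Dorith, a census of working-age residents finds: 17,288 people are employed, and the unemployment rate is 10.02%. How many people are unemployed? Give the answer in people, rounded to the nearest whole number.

Let U be the number unemployed. The labor force is E + U, and U/(E+U) = 0.1002.
So U = 0.1002 × 17,288 / (1 − 0.1002) = 1732.26 / 0.8998 ≈ 1,925.

About 1,925 are unemployed.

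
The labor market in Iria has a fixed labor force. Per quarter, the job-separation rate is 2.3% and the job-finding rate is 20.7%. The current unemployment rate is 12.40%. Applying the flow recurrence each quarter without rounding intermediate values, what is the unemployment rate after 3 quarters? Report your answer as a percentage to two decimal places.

Unemployment rate after three quarters ≈ 11.10%.

With a fixed labor force, u_{t+1} = u_t + s·(1−u_t) − f·u_t = u_t·(1−s−f) + s.
Here 1−s−f = 0.770 and s = 0.023.
u_1 = 0.124000 × 0.770 + 0.023 = 0.118480.
u_2 = 0.118480 × 0.770 + 0.023 = 0.114230.
u_3 = 0.114230 × 0.770 + 0.023 = 0.110957.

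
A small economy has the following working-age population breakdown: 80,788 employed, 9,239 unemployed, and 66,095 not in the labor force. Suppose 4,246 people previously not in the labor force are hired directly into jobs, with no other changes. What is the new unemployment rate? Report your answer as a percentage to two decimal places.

Initially, labor force = 80,788 + 9,239 = 90,027, so u = 9,239/90,027 = 10.26%.
After the change, employed and labor force both rise by 4,246; unemployed unchanged → E = 85,034, U = 9,239, labor force = 94,273.
New unemployment rate = 9,239 / 94,273 = 9.80%.

New unemployment rate ≈ 9.80%.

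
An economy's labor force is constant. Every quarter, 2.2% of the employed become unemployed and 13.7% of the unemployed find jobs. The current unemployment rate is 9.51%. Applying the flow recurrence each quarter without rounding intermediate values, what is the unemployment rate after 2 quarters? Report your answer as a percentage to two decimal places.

With a fixed labor force, u_{t+1} = u_t + s·(1−u_t) − f·u_t = u_t·(1−s−f) + s.
Here 1−s−f = 0.841 and s = 0.022.
u_1 = 0.095100 × 0.841 + 0.022 = 0.101979.
u_2 = 0.101979 × 0.841 + 0.022 = 0.107764.

Unemployment rate after two quarters ≈ 10.78%.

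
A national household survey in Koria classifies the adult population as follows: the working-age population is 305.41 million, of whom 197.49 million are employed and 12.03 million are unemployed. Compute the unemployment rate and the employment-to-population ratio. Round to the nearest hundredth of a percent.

Unemployment rate ≈ 5.74%; employment-population ratio ≈ 64.66%.

Labor force = employed + unemployed = 197.49 + 12.03 = 209.52 million.
Unemployment rate = 12.03 / 209.52 = 5.74%.
Employment-population ratio = 197.49 / 305.41 = 64.66%.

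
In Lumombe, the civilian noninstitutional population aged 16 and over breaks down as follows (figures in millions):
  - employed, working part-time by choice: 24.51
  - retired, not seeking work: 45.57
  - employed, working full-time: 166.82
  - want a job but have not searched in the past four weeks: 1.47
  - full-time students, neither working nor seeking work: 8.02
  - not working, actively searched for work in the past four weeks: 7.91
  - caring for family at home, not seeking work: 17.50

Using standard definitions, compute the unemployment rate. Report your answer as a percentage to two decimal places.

Unemployment rate ≈ 3.97%.

Employed = 24.51 + 166.82 = 191.33 million.
Unemployed = 7.91 million.
Labor force = 191.33 + 7.91 = 199.24 million.
Unemployment rate = 7.91 / 199.24 = 3.97%.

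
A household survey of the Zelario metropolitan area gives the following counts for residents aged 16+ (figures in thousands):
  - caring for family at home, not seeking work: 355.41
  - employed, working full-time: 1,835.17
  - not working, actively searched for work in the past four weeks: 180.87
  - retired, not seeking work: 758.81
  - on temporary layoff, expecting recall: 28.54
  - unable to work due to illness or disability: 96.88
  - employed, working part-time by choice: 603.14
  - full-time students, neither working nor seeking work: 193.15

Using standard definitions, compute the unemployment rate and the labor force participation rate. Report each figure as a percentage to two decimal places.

Unemployment rate ≈ 7.91%; labor force participation rate ≈ 65.34%.

Employed = 1,835.17 + 603.14 = 2,438.31 thousand.
Unemployed = 180.87 + 28.54 = 209.41 thousand (jobless and actively searching, or on temporary layoff).
Labor force = 2,438.31 + 209.41 = 2,647.72 thousand.
Not in labor force = 355.41 + 758.81 + 96.88 + 193.15 = 1,404.25 thousand (those not working and not actively searching are outside the labor force).
Civilian working-age population = 2,647.72 + 1,404.25 = 4,051.97 thousand.
Unemployment rate = 209.41 / 2,647.72 = 7.91%.
Labor force participation rate = 2,647.72 / 4,051.97 = 65.34%.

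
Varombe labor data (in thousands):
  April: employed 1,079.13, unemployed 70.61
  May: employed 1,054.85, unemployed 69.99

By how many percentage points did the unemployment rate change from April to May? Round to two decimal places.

The unemployment rate changed by +0.08 percentage points.

April: labor force = 1,079.13 + 70.61 = 1,149.74; u = 70.61/1,149.74 = 6.14%.
May: labor force = 1,054.85 + 69.99 = 1,124.84; u = 69.99/1,124.84 = 6.22%.
Change = 6.22% − 6.14% = +0.08 pp.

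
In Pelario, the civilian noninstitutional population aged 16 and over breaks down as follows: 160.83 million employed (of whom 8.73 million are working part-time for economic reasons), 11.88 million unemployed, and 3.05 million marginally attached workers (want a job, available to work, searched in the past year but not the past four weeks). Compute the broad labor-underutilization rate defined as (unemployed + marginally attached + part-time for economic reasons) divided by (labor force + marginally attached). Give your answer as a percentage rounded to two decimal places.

Broad underutilization rate ≈ 13.46%.

Labor force = 160.83 + 11.88 = 172.71 million.
Numerator = 11.88 + 3.05 + 8.73 = 23.66 million.
Denominator = 172.71 + 3.05 = 175.76 million.
Broad rate = 23.66 / 175.76 = 13.46%.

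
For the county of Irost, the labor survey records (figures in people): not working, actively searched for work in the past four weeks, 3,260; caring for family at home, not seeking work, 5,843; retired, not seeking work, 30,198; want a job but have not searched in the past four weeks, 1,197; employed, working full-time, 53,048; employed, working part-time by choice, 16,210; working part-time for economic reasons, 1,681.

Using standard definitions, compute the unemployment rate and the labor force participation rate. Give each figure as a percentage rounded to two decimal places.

Employed = 53,048 + 16,210 + 1,681 = 70,939 (anyone who worked, including part-time for economic reasons, counts as employed).
Unemployed = 3,260.
Labor force = 70,939 + 3,260 = 74,199.
Not in labor force = 5,843 + 30,198 + 1,197 = 37,238 (those not working and not actively searching are outside the labor force — including those who want a job but have given up searching).
Civilian working-age population = 74,199 + 37,238 = 111,437.
Unemployment rate = 3,260 / 74,199 = 4.39%.
Labor force participation rate = 74,199 / 111,437 = 66.58%.

Unemployment rate ≈ 4.39%; labor force participation rate ≈ 66.58%.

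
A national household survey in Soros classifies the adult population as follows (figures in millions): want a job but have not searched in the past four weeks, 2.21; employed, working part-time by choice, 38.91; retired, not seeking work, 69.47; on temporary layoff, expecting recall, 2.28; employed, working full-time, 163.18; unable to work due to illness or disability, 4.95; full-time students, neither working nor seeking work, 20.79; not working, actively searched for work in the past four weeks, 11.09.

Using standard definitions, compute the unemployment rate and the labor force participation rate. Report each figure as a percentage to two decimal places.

Employed = 38.91 + 163.18 = 202.09 million.
Unemployed = 2.28 + 11.09 = 13.37 million (jobless and actively searching, or on temporary layoff).
Labor force = 202.09 + 13.37 = 215.46 million.
Not in labor force = 2.21 + 69.47 + 4.95 + 20.79 = 97.42 million (those not working and not actively searching are outside the labor force — including those who want a job but have given up searching).
Civilian working-age population = 215.46 + 97.42 = 312.88 million.
Unemployment rate = 13.37 / 215.46 = 6.21%.
Labor force participation rate = 215.46 / 312.88 = 68.86%.

Unemployment rate ≈ 6.21%; labor force participation rate ≈ 68.86%.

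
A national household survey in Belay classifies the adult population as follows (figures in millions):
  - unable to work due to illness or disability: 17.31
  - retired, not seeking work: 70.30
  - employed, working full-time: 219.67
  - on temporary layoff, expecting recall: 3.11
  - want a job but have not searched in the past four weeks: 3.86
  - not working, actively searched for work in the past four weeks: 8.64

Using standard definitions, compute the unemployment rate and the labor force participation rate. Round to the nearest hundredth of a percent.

Unemployment rate ≈ 5.08%; labor force participation rate ≈ 71.67%.

Employed = 219.67 million.
Unemployed = 3.11 + 8.64 = 11.75 million (jobless and actively searching, or on temporary layoff).
Labor force = 219.67 + 11.75 = 231.42 million.
Not in labor force = 17.31 + 70.30 + 3.86 = 91.47 million (those not working and not actively searching are outside the labor force — including those who want a job but have given up searching).
Civilian working-age population = 231.42 + 91.47 = 322.89 million.
Unemployment rate = 11.75 / 231.42 = 5.08%.
Labor force participation rate = 231.42 / 322.89 = 71.67%.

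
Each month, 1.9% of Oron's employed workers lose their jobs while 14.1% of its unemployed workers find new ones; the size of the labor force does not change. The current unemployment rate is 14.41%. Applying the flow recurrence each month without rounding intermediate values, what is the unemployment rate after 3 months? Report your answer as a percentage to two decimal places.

Unemployment rate after three months ≈ 13.38%.

With a fixed labor force, u_{t+1} = u_t + s·(1−u_t) − f·u_t = u_t·(1−s−f) + s.
Here 1−s−f = 0.840 and s = 0.019.
u_1 = 0.144100 × 0.840 + 0.019 = 0.140044.
u_2 = 0.140044 × 0.840 + 0.019 = 0.136637.
u_3 = 0.136637 × 0.840 + 0.019 = 0.133775.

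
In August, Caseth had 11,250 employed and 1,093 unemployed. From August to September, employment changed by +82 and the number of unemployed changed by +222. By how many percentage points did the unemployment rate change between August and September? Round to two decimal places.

The unemployment rate changed by +1.54 percentage points.

August: labor force = 11,250 + 1,093 = 12,343; u = 1,093/12,343 = 8.86%.
September: labor force = 11,332 + 1,315 = 12,647; u = 1,315/12,647 = 10.40%.
Change = 10.40% − 8.86% = +1.54 pp.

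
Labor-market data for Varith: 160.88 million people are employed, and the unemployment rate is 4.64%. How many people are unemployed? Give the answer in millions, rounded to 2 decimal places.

Let U be the number unemployed. The labor force is E + U, and U/(E+U) = 0.0464.
So U = 0.0464 × 160.88 / (1 − 0.0464) = 7.4648 / 0.9536 ≈ 7.83 million.

About 7.83 million are unemployed.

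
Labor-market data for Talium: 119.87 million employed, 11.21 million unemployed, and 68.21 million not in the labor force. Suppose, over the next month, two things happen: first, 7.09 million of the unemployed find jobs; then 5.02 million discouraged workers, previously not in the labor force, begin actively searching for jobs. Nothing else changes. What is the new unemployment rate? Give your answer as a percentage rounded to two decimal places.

New unemployment rate ≈ 6.72%.

Initially, labor force = 119.87 + 11.21 = 131.08 million, so u = 11.21/131.08 = 8.55%.
After the first change, unemployed falls and employed rises by 7.09; labor force unchanged → E = 126.96, U = 4.12, labor force = 131.08 million.
After the second change, unemployed and labor force both rise by 5.02 → E = 126.96, U = 9.14, labor force = 136.10 million.
New unemployment rate = 9.14 / 136.10 = 6.72%.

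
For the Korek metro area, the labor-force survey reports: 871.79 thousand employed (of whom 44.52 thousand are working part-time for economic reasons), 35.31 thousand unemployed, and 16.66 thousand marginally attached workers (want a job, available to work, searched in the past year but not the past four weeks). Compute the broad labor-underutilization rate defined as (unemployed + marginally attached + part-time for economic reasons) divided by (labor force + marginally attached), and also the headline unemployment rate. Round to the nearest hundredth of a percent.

Broad underutilization rate ≈ 10.45%; headline unemployment rate ≈ 3.89%.

Labor force = 871.79 + 35.31 = 907.10 thousand.
Numerator = 35.31 + 16.66 + 44.52 = 96.49 thousand.
Denominator = 907.10 + 16.66 = 923.76 thousand.
Broad rate = 96.49 / 923.76 = 10.45%.
Headline unemployment rate = 35.31 / 907.10 = 3.89%.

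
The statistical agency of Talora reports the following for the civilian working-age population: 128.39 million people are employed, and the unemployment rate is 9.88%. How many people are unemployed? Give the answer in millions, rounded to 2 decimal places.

Let U be the number unemployed. The labor force is E + U, and U/(E+U) = 0.0988.
So U = 0.0988 × 128.39 / (1 − 0.0988) = 12.6849 / 0.9012 ≈ 14.08 million.

About 14.08 million are unemployed.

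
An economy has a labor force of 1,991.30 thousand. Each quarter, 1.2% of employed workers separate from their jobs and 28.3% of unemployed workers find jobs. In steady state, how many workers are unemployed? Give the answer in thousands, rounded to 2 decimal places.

Steady-state unemployment rate u* = s/(s+f) = 1.2/(1.2+28.3) = 0.040678.
Unemployed = u* × labor force = 0.040678 × 1,991.30 ≈ 81.00 thousand.

About 81.00 thousand are unemployed in steady state.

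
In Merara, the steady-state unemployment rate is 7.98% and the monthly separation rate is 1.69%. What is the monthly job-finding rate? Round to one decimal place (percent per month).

Job-finding rate ≈ 19.5% per month.

From u* = s/(s+f): f = s·(1−u)/u.
f = 1.69 × (1 − 0.0798) / 0.0798 = 1.5551 / 0.0798 ≈ 19.5% per month.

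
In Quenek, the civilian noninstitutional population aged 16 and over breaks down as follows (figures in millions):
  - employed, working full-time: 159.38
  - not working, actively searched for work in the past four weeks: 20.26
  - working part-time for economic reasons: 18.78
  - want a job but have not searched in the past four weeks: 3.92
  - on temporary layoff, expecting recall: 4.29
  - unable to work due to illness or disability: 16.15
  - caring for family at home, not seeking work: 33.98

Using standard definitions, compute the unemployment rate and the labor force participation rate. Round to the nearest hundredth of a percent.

Employed = 159.38 + 18.78 = 178.16 million (anyone who worked, including part-time for economic reasons, counts as employed).
Unemployed = 20.26 + 4.29 = 24.55 million (jobless and actively searching, or on temporary layoff).
Labor force = 178.16 + 24.55 = 202.71 million.
Not in labor force = 3.92 + 16.15 + 33.98 = 54.05 million (those not working and not actively searching are outside the labor force — including those who want a job but have given up searching).
Civilian working-age population = 202.71 + 54.05 = 256.76 million.
Unemployment rate = 24.55 / 202.71 = 12.11%.
Labor force participation rate = 202.71 / 256.76 = 78.95%.

Unemployment rate ≈ 12.11%; labor force participation rate ≈ 78.95%.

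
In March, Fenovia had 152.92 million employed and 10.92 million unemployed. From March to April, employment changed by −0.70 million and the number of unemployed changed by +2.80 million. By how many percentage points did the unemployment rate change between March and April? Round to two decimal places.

The unemployment rate changed by +1.60 percentage points.

March: labor force = 152.92 + 10.92 = 163.84; u = 10.92/163.84 = 6.67%.
April: labor force = 152.22 + 13.72 = 165.94; u = 13.72/165.94 = 8.27%.
Change = 8.27% − 6.67% = +1.60 pp.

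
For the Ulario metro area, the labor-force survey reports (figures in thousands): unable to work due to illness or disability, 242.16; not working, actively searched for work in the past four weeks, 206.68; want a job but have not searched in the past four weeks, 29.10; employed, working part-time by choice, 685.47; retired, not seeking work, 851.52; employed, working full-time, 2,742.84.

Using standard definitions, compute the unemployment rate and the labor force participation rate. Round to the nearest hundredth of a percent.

Unemployment rate ≈ 5.69%; labor force participation rate ≈ 76.40%.

Employed = 685.47 + 2,742.84 = 3,428.31 thousand.
Unemployed = 206.68 thousand.
Labor force = 3,428.31 + 206.68 = 3,634.99 thousand.
Not in labor force = 242.16 + 29.10 + 851.52 = 1,122.78 thousand (those not working and not actively searching are outside the labor force — including those who want a job but have given up searching).
Civilian working-age population = 3,634.99 + 1,122.78 = 4,757.77 thousand.
Unemployment rate = 206.68 / 3,634.99 = 5.69%.
Labor force participation rate = 3,634.99 / 4,757.77 = 76.40%.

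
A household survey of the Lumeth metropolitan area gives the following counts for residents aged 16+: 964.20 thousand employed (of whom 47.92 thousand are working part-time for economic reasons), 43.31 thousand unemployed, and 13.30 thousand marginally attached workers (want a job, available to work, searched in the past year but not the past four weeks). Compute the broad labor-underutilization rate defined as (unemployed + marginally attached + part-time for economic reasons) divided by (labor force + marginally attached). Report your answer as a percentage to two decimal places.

Labor force = 964.20 + 43.31 = 1,007.51 thousand.
Numerator = 43.31 + 13.30 + 47.92 = 104.53 thousand.
Denominator = 1,007.51 + 13.30 = 1,020.81 thousand.
Broad rate = 104.53 / 1,020.81 = 10.24%.

Broad underutilization rate ≈ 10.24%.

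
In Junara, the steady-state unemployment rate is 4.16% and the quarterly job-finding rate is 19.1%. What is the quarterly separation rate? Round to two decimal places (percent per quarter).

Separation rate ≈ 0.83% per quarter.

From u* = s/(s+f): s = u·f/(1−u).
s = 0.0416 × 19.1 / (1 − 0.0416) = 0.7946 / 0.9584 ≈ 0.83% per quarter.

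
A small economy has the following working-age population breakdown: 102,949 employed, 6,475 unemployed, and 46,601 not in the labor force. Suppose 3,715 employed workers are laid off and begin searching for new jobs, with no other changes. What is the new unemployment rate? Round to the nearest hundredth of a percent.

New unemployment rate ≈ 9.31%.

Initially, labor force = 102,949 + 6,475 = 109,424, so u = 6,475/109,424 = 5.92%.
After the change, employed falls and unemployed rises by 3,715; labor force unchanged → E = 99,234, U = 10,190, labor force = 109,424.
New unemployment rate = 10,190 / 109,424 = 9.31%.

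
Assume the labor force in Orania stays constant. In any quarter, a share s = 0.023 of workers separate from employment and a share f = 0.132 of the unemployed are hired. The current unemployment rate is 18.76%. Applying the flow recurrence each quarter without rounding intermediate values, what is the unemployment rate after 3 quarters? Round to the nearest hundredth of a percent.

With a fixed labor force, u_{t+1} = u_t + s·(1−u_t) − f·u_t = u_t·(1−s−f) + s.
Here 1−s−f = 0.845 and s = 0.023.
u_1 = 0.187600 × 0.845 + 0.023 = 0.181522.
u_2 = 0.181522 × 0.845 + 0.023 = 0.176386.
u_3 = 0.176386 × 0.845 + 0.023 = 0.172046.

Unemployment rate after three quarters ≈ 17.20%.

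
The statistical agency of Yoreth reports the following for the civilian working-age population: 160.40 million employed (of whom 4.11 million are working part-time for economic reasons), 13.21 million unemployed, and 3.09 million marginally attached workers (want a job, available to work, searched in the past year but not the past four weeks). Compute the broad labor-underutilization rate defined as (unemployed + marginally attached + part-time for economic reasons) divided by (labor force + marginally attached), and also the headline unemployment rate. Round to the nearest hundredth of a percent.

Labor force = 160.40 + 13.21 = 173.61 million.
Numerator = 13.21 + 3.09 + 4.11 = 20.41 million.
Denominator = 173.61 + 3.09 = 176.70 million.
Broad rate = 20.41 / 176.70 = 11.55%.
Headline unemployment rate = 13.21 / 173.61 = 7.61%.

Broad underutilization rate ≈ 11.55%; headline unemployment rate ≈ 7.61%.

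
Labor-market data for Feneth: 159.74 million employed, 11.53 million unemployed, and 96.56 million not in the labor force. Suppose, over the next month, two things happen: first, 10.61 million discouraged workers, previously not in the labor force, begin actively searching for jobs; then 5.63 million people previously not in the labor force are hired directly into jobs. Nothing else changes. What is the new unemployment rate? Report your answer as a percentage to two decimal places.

Initially, labor force = 159.74 + 11.53 = 171.27 million, so u = 11.53/171.27 = 6.73%.
After the first change, unemployed and labor force both rise by 10.61 → E = 159.74, U = 22.14, labor force = 181.88 million.
After the second change, employed and labor force both rise by 5.63; unemployed unchanged → E = 165.37, U = 22.14, labor force = 187.51 million.
New unemployment rate = 22.14 / 187.51 = 11.81%.

New unemployment rate ≈ 11.81%.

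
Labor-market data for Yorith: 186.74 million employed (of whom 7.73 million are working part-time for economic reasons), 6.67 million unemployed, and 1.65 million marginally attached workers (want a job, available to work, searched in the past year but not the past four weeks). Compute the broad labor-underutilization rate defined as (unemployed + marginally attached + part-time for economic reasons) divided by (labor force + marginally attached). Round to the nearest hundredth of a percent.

Broad underutilization rate ≈ 8.23%.

Labor force = 186.74 + 6.67 = 193.41 million.
Numerator = 6.67 + 1.65 + 7.73 = 16.05 million.
Denominator = 193.41 + 1.65 = 195.06 million.
Broad rate = 16.05 / 195.06 = 8.23%.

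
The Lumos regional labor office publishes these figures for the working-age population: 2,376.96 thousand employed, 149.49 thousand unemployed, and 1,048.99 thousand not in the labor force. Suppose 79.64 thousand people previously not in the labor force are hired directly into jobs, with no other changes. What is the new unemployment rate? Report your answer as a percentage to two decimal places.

Initially, labor force = 2,376.96 + 149.49 = 2,526.45 thousand, so u = 149.49/2,526.45 = 5.92%.
After the change, employed and labor force both rise by 79.64; unemployed unchanged → E = 2,456.60, U = 149.49, labor force = 2,606.09 thousand.
New unemployment rate = 149.49 / 2,606.09 = 5.74%.

New unemployment rate ≈ 5.74%.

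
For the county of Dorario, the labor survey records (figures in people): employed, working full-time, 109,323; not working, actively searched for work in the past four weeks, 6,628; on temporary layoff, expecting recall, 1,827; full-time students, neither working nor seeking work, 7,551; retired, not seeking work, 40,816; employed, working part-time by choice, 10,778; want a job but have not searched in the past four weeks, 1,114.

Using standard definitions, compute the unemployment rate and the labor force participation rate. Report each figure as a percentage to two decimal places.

Employed = 109,323 + 10,778 = 120,101.
Unemployed = 6,628 + 1,827 = 8,455 (jobless and actively searching, or on temporary layoff).
Labor force = 120,101 + 8,455 = 128,556.
Not in labor force = 7,551 + 40,816 + 1,114 = 49,481 (those not working and not actively searching are outside the labor force — including those who want a job but have given up searching).
Civilian working-age population = 128,556 + 49,481 = 178,037.
Unemployment rate = 8,455 / 128,556 = 6.58%.
Labor force participation rate = 128,556 / 178,037 = 72.21%.

Unemployment rate ≈ 6.58%; labor force participation rate ≈ 72.21%.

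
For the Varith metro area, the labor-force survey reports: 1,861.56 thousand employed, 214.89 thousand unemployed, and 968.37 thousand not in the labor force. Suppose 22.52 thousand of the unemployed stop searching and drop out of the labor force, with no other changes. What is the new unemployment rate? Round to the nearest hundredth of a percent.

New unemployment rate ≈ 9.37%.

Initially, labor force = 1,861.56 + 214.89 = 2,076.45 thousand, so u = 214.89/2,076.45 = 10.35%.
After the change, unemployed and labor force both fall by 22.52 → E = 1,861.56, U = 192.37, labor force = 2,053.93 thousand.
New unemployment rate = 192.37 / 2,053.93 = 9.37%.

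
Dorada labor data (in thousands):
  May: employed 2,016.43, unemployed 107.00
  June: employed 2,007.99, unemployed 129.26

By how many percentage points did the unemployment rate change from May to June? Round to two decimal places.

The unemployment rate changed by +1.01 percentage points.

May: labor force = 2,016.43 + 107.00 = 2,123.43; u = 107.00/2,123.43 = 5.04%.
June: labor force = 2,007.99 + 129.26 = 2,137.25; u = 129.26/2,137.25 = 6.05%.
Change = 6.05% − 5.04% = +1.01 pp.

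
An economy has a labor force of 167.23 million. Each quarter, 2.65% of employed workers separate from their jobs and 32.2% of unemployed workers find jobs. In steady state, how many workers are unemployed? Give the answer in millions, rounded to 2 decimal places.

About 12.72 million are unemployed in steady state.

Steady-state unemployment rate u* = s/(s+f) = 2.65/(2.65+32.2) = 0.076040.
Unemployed = u* × labor force = 0.076040 × 167.23 ≈ 12.72 million.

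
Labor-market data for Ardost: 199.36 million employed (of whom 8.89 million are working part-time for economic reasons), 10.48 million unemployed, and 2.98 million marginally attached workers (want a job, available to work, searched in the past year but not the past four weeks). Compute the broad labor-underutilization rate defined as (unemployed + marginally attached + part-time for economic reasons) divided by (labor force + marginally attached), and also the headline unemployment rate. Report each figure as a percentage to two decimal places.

Labor force = 199.36 + 10.48 = 209.84 million.
Numerator = 10.48 + 2.98 + 8.89 = 22.35 million.
Denominator = 209.84 + 2.98 = 212.82 million.
Broad rate = 22.35 / 212.82 = 10.50%.
Headline unemployment rate = 10.48 / 209.84 = 4.99%.

Broad underutilization rate ≈ 10.50%; headline unemployment rate ≈ 4.99%.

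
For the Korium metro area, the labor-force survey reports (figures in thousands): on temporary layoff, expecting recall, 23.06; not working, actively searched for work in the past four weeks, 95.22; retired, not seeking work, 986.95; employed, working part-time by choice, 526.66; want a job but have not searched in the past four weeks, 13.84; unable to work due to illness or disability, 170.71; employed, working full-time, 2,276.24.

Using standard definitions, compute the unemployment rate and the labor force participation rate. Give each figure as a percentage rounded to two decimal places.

Unemployment rate ≈ 4.05%; labor force participation rate ≈ 71.38%.

Employed = 526.66 + 2,276.24 = 2,802.90 thousand.
Unemployed = 23.06 + 95.22 = 118.28 thousand (jobless and actively searching, or on temporary layoff).
Labor force = 2,802.90 + 118.28 = 2,921.18 thousand.
Not in labor force = 986.95 + 13.84 + 170.71 = 1,171.50 thousand (those not working and not actively searching are outside the labor force — including those who want a job but have given up searching).
Civilian working-age population = 2,921.18 + 1,171.50 = 4,092.68 thousand.
Unemployment rate = 118.28 / 2,921.18 = 4.05%.
Labor force participation rate = 2,921.18 / 4,092.68 = 71.38%.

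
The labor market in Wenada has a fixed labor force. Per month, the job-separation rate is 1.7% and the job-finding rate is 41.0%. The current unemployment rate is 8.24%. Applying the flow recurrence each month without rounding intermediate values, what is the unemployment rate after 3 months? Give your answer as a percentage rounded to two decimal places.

Unemployment rate after three months ≈ 4.78%.

With a fixed labor force, u_{t+1} = u_t + s·(1−u_t) − f·u_t = u_t·(1−s−f) + s.
Here 1−s−f = 0.573 and s = 0.017.
u_1 = 0.082400 × 0.573 + 0.017 = 0.064215.
u_2 = 0.064215 × 0.573 + 0.017 = 0.053795.
u_3 = 0.053795 × 0.573 + 0.017 = 0.047825.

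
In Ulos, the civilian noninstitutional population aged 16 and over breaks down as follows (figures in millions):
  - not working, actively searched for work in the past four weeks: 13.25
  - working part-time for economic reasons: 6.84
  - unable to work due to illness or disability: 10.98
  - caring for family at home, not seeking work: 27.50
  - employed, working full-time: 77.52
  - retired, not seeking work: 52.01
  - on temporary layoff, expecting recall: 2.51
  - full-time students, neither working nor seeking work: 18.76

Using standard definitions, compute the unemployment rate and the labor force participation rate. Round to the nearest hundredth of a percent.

Unemployment rate ≈ 15.74%; labor force participation rate ≈ 47.82%.

Employed = 6.84 + 77.52 = 84.36 million (anyone who worked, including part-time for economic reasons, counts as employed).
Unemployed = 13.25 + 2.51 = 15.76 million (jobless and actively searching, or on temporary layoff).
Labor force = 84.36 + 15.76 = 100.12 million.
Not in labor force = 10.98 + 27.50 + 52.01 + 18.76 = 109.25 million (those not working and not actively searching are outside the labor force).
Civilian working-age population = 100.12 + 109.25 = 209.37 million.
Unemployment rate = 15.76 / 100.12 = 15.74%.
Labor force participation rate = 100.12 / 209.37 = 47.82%.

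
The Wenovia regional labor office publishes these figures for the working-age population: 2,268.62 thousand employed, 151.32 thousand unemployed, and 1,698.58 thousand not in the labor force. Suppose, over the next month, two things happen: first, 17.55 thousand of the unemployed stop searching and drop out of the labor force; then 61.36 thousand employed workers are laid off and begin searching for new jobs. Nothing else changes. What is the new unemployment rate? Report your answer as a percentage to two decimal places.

New unemployment rate ≈ 8.12%.

Initially, labor force = 2,268.62 + 151.32 = 2,419.94 thousand, so u = 151.32/2,419.94 = 6.25%.
After the first change, unemployed and labor force both fall by 17.55 → E = 2,268.62, U = 133.77, labor force = 2,402.39 thousand.
After the second change, employed falls and unemployed rises by 61.36; labor force unchanged → E = 2,207.26, U = 195.13, labor force = 2,402.39 thousand.
New unemployment rate = 195.13 / 2,402.39 = 8.12%.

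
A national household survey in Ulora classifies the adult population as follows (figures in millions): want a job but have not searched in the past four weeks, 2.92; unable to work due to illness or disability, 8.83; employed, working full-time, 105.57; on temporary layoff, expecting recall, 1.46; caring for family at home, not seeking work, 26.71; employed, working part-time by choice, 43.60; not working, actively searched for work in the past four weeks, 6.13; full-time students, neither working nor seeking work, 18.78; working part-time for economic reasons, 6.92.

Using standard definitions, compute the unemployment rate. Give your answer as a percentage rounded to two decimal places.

Unemployment rate ≈ 4.64%.

Employed = 105.57 + 43.60 + 6.92 = 156.09 million (anyone who worked, including part-time for economic reasons, counts as employed).
Unemployed = 1.46 + 6.13 = 7.59 million (jobless and actively searching, or on temporary layoff).
Labor force = 156.09 + 7.59 = 163.68 million.
Unemployment rate = 7.59 / 163.68 = 4.64%.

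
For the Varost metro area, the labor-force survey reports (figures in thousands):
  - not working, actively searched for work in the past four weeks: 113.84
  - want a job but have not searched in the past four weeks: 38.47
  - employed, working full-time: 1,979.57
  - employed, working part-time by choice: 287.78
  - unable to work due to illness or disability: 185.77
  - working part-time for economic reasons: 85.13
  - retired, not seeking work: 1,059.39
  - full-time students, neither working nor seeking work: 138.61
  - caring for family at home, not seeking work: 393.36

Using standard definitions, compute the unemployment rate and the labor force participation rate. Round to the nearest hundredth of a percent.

Employed = 1,979.57 + 287.78 + 85.13 = 2,352.48 thousand (anyone who worked, including part-time for economic reasons, counts as employed).
Unemployed = 113.84 thousand.
Labor force = 2,352.48 + 113.84 = 2,466.32 thousand.
Not in labor force = 38.47 + 185.77 + 1,059.39 + 138.61 + 393.36 = 1,815.60 thousand (those not working and not actively searching are outside the labor force — including those who want a job but have given up searching).
Civilian working-age population = 2,466.32 + 1,815.60 = 4,281.92 thousand.
Unemployment rate = 113.84 / 2,466.32 = 4.62%.
Labor force participation rate = 2,466.32 / 4,281.92 = 57.60%.

Unemployment rate ≈ 4.62%; labor force participation rate ≈ 57.60%.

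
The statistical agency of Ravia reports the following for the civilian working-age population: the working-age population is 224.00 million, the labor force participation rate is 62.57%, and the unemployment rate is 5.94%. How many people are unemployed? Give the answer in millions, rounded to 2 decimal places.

About 8.33 million are unemployed.

Labor force = 0.6257 × 224.00 = 140.16 million.
Unemployed = 0.0594 × 140.16 ≈ 8.33 million.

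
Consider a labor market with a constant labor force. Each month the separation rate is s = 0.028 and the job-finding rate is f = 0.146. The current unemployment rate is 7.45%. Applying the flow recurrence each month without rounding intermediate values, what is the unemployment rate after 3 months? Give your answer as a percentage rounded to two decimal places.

Unemployment rate after three months ≈ 11.22%.

With a fixed labor force, u_{t+1} = u_t + s·(1−u_t) − f·u_t = u_t·(1−s−f) + s.
Here 1−s−f = 0.826 and s = 0.028.
u_1 = 0.074500 × 0.826 + 0.028 = 0.089537.
u_2 = 0.089537 × 0.826 + 0.028 = 0.101958.
u_3 = 0.101958 × 0.826 + 0.028 = 0.112217.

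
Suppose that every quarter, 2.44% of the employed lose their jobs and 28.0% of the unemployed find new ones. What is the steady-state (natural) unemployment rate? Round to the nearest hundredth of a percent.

Steady-state unemployment rate ≈ 8.02%.

At steady state the flows balance: s·E = f·U, so U/(E+U) = s/(s+f).
u* = 2.44 / (2.44 + 28.0) = 2.44 / 30.44 = 8.02%.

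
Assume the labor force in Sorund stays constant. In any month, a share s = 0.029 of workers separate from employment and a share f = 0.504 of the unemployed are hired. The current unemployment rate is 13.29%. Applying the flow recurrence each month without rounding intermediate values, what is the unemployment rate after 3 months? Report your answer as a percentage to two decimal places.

Unemployment rate after three months ≈ 6.24%.

With a fixed labor force, u_{t+1} = u_t + s·(1−u_t) − f·u_t = u_t·(1−s−f) + s.
Here 1−s−f = 0.467 and s = 0.029.
u_1 = 0.132900 × 0.467 + 0.029 = 0.091064.
u_2 = 0.091064 × 0.467 + 0.029 = 0.071527.
u_3 = 0.071527 × 0.467 + 0.029 = 0.062403.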